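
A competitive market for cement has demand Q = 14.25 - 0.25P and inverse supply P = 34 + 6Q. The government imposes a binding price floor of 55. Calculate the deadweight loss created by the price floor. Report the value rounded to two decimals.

16.20

Rewriting demand in inverse form: P = 57 - 4Q.
Free-market equilibrium: 57 - 4Q = 34 + 6Q gives Q* = 2.3, P* = 47.8.
At P = 55, buyers demand (57 - 55)/4 = 0.5 while sellers would supply more, so the quantity traded is 0.5 at price 55.
The lost-trades triangle has base Q* - 0.5 = 1.8 and height equal to the gap between the curves at Q = 0.5, which is 55 - 37 = 18. DWL = (1/2)(1.8)(18) = 16.2.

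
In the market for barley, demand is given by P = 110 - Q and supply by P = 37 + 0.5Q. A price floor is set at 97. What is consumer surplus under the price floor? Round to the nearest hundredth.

84.50

Free-market equilibrium: 110 - Q = 37 + 0.5Q gives Q* = 48.6667, P* = 61.3333.
At P = 97, buyers demand (110 - 97)/1 = 13 while sellers would supply more, so the quantity traded is 13 at price 97.
CS is the triangle under demand above 97: (1/2)(13)(110 - 97) = 84.5.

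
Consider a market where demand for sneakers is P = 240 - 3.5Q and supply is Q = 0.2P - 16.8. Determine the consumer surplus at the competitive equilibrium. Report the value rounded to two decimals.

589.45

Rewriting supply in inverse form: P = 84 + 5Q.
Equilibrium: 240 - 3.5Q = 84 + 5Q, so Q* = 18.3529 and P* = 175.7647.
The demand choke price is 240, so CS = (1/2)(Q*)(240 - P*) = (1/2)(18.3529)(64.2353) = 589.4533.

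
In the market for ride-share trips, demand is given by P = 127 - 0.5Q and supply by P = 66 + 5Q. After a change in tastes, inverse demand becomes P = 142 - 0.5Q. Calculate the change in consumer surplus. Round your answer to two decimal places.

16.98

Initial equilibrium: Q_0 = 11.0909, P_0 = 121.4545; CS_0 = (1/2)(11.0909)(5.5455) = 30.7521, PS_0 = (1/2)(11.0909)(55.4545) = 307.5207.
New equilibrium: 142 - 0.5Q = 66 + 5Q gives Q_1 = 13.8182, P_1 = 135.0909; CS_1 = 47.7355, PS_1 = 477.3554.
Change in consumer surplus = 47.7355 - 30.7521 = 16.9835.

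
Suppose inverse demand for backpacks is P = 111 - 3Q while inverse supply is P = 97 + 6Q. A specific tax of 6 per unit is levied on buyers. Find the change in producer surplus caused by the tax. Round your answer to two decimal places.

Without the tax, 111 - 3Q = 97 + 6Q so Q* = 1.5556 and P* = 106.3333.
With the tax, buyers' net willingness to pay falls by 6: (111 - 6) - 3Q = 97 + 6Q, so Q_t = 0.8889. Buyers pay P_b = 108.3333; sellers receive P_s = P_b - 6 = 102.3333.
Producers lose the trapezoid between P_s and P* out to Q_t plus the triangle from Q_t to Q*: change in PS = 2.3704 - 7.2593 = -4.8889.

-4.89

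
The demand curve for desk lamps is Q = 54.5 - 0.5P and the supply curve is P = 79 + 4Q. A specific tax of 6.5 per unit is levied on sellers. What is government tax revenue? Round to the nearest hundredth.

Rewriting demand in inverse form: P = 109 - 2Q.
Without the tax, 109 - 2Q = 79 + 4Q so Q* = 5 and P* = 99.
A tax on sellers shifts supply up by 6.5: 109 - 2Q = 79 + 4Q + 6.5, so Q_t = 3.9167. Buyers pay P_b = 101.1667; sellers receive P_s = P_b - 6.5 = 94.6667.
Revenue is the tax times quantity traded: 6.5 x 3.9167 = 25.4583.

25.46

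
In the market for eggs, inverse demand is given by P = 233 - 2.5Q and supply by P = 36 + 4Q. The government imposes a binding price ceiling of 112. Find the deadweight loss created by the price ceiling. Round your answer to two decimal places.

Without the control, 233 - 2.5Q = 36 + 4Q so Q* = 30.3077 and P* = 157.2308.
At the ceiling price 112, quantity supplied is (112 - 36)/4 = 19; supply is the short side, so Q = 19 trades at P = 112.
At Q = 19 the demand price is 185.5 and the supply price is 112. Deadweight loss is the triangle between the curves from 19 to 30.3077: (1/2)(185.5 - 112)(30.3077 - 19) = 415.5577.

415.56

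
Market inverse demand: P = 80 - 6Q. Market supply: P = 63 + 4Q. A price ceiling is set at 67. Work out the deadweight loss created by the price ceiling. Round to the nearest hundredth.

Free-market equilibrium: 80 - 6Q = 63 + 4Q gives Q* = 1.7, P* = 69.8.
At the ceiling price 67, quantity supplied is (67 - 63)/4 = 1; supply is the short side, so Q = 1 trades at P = 67.
The lost-trades triangle has base Q* - 1 = 0.7 and height equal to the gap between the curves at Q = 1, which is 74 - 67 = 7. DWL = (1/2)(0.7)(7) = 2.45.

2.45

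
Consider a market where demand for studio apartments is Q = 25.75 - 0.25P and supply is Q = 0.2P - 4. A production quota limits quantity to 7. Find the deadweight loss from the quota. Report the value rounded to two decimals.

Rewriting demand in inverse form: P = 103 - 4Q.
Rewriting supply in inverse form: P = 20 + 5Q.
Without the quota, 103 - 4Q = 20 + 5Q gives Q* = 9.2222.
At Q = 7 the demand price is 103 - 4(7) = 75 and the supply price is 20 + 5(7) = 55.
DWL = (1/2)(gap between curves at 7) x (Q* - 7) = (1/2)(20)(2.2222) = 22.2222.

22.22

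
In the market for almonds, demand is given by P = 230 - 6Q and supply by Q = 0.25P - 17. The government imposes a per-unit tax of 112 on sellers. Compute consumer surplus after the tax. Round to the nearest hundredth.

Rewriting supply in inverse form: P = 68 + 4Q.
Pre-tax equilibrium: 230 - 6Q = 68 + 4Q gives Q* = 16.2, P* = 132.8.
With the tax, sellers need 112 more per unit: 230 - 6Q = 68 + 4Q + 112, so Q_t = 5. Buyers pay P_b = 200; sellers receive P_s = P_b - 112 = 88.
CS = (1/2)(Q_t)(230 - P_b) = (1/2)(5)(30) = 75.

75.00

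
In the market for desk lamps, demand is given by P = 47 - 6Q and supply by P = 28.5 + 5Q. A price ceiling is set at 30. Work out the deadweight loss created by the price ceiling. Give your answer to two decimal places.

Free-market equilibrium: 47 - 6Q = 28.5 + 5Q gives Q* = 1.6818, P* = 36.9091.
At the ceiling price 30, quantity supplied is (30 - 28.5)/5 = 0.3; supply is the short side, so Q = 0.3 trades at P = 30.
At Q = 0.3 the demand price is 45.2 and the supply price is 30. Deadweight loss is the triangle between the curves from 0.3 to 1.6818: (1/2)(45.2 - 30)(1.6818 - 0.3) = 10.5018.

10.50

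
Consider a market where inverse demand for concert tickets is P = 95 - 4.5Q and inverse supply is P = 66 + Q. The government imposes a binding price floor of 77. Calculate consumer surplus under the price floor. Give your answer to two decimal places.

36.00

Without the control, 95 - 4.5Q = 66 + Q so Q* = 5.2727 and P* = 71.2727.
At P = 77, buyers demand (95 - 77)/4.5 = 4 while sellers would supply more, so the quantity traded is 4 at price 77.
CS is the triangle under demand above 77: (1/2)(4)(95 - 77) = 36.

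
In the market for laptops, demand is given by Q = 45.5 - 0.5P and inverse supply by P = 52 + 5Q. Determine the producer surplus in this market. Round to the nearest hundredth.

77.60

Rewriting demand in inverse form: P = 91 - 2Q.
Set 91 - 2Q = 52 + 5Q, which gives 39 = 7Q, so Q* = 5.5714 and P* = 91 - 2(5.5714) = 79.8571.
Producer surplus is the triangle above supply below P*: (1/2)(5.5714)(79.8571 - 52) = (1/2)(5.5714)(27.8571) = 77.602.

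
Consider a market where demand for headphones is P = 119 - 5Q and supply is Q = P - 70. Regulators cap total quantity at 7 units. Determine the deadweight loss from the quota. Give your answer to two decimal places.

Rewriting supply in inverse form: P = 70 + Q.
Without the quota, 119 - 5Q = 70 + Q gives Q* = 8.1667.
At Q = 7 the demand price is 119 - 5(7) = 84 and the supply price is 70 + (7) = 77.
Deadweight loss is the triangle between the curves from 7 to 8.1667: (1/2)(84 - 77)(8.1667 - 7) = 4.0833.

4.08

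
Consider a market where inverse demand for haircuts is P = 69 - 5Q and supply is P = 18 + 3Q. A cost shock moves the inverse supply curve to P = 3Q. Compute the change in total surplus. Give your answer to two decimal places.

135.00

Initial equilibrium: Q_0 = 6.375, P_0 = 37.125; CS_0 = (1/2)(6.375)(31.875) = 101.6016, PS_0 = (1/2)(6.375)(19.125) = 60.9609.
New equilibrium: 69 - 5Q = 3Q gives Q_1 = 8.625, P_1 = 25.875; CS_1 = 185.9766, PS_1 = 111.5859.
Change in total surplus = (185.9766 + 111.5859) - (101.6016 + 60.9609) = 135.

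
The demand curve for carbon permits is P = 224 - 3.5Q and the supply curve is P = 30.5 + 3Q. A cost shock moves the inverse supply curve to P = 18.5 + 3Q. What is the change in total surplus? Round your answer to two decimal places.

Initial equilibrium: Q_0 = 29.7692, P_0 = 119.8077; CS_0 = (1/2)(29.7692)(104.1923) = 1550.8624, PS_0 = (1/2)(29.7692)(89.3077) = 1329.3107.
New equilibrium: 224 - 3.5Q = 18.5 + 3Q gives Q_1 = 31.6154, P_1 = 113.3462; CS_1 = 1749.182, PS_1 = 1499.2988.
Change in total surplus = (1749.182 + 1499.2988) - (1550.8624 + 1329.3107) = 368.3077.

368.31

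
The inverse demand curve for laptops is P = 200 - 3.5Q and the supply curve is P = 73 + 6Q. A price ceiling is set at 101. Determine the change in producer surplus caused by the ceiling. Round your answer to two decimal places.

-470.81

Without the control, 200 - 3.5Q = 73 + 6Q so Q* = 13.3684 and P* = 153.2105.
At the ceiling price 101, quantity supplied is (101 - 73)/6 = 4.6667; supply is the short side, so Q = 4.6667 trades at P = 101.
PS goes from (1/2)(13.3684)(80.2105) = 536.144 to 65.3333 (computed as (101 - 73)(4.6667) - (1/2)(6)(4.6667)^2), a change of -470.8107.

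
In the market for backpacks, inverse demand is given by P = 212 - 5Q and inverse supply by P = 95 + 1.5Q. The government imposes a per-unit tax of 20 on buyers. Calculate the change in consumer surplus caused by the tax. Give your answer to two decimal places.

-253.25

Without the tax, 212 - 5Q = 95 + 1.5Q so Q* = 18 and P* = 122.
With the tax, buyers' net willingness to pay falls by 20: (212 - 20) - 5Q = 95 + 1.5Q, so Q_t = 14.9231. Buyers pay P_b = 137.3846; sellers receive P_s = P_b - 20 = 117.3846.
CS falls from (1/2)(18)(90) = 810 to (1/2)(14.9231)(74.6154) = 556.7456, a change of -253.2544.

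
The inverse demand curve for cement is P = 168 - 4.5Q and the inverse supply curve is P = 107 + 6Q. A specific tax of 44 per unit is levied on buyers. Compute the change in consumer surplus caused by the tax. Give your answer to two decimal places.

-70.04

Pre-tax equilibrium: 168 - 4.5Q = 107 + 6Q gives Q* = 5.8095, P* = 141.8571.
A tax on buyers shifts demand down by 44: (168 - 44) - 4.5Q = 107 + 6Q, so Q_t = 1.619. Buyers pay P_b = 160.7143; sellers receive P_s = P_b - 44 = 116.7143.
CS falls from (1/2)(5.8095)(26.1429) = 75.9388 to (1/2)(1.619)(7.2857) = 5.898, a change of -70.0408.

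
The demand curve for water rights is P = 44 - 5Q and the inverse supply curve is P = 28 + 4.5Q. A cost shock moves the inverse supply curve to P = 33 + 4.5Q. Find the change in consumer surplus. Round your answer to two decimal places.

Initial equilibrium: Q_0 = 1.6842, P_0 = 35.5789; CS_0 = (1/2)(1.6842)(8.4211) = 7.0914, PS_0 = (1/2)(1.6842)(7.5789) = 6.3823.
New equilibrium: 44 - 5Q = 33 + 4.5Q gives Q_1 = 1.1579, P_1 = 38.2105; CS_1 = 3.3518, PS_1 = 3.0166.
Change in consumer surplus = 3.3518 - 7.0914 = -3.7396.

-3.74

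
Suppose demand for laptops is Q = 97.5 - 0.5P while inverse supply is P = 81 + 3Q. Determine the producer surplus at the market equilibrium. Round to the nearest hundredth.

779.76

Rewriting demand in inverse form: P = 195 - 2Q.
Equilibrium: 195 - 2Q = 81 + 3Q, so Q* = 22.8 and P* = 149.4.
PS is the area between P* and the supply curve from 0 to Q*: (1/2)(22.8)(68.4) = 779.76.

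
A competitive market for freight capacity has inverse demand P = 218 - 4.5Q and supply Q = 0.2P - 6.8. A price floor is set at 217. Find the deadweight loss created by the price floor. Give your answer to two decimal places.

Rewriting supply in inverse form: P = 34 + 5Q.
Without the control, 218 - 4.5Q = 34 + 5Q so Q* = 19.3684 and P* = 130.8421.
At the floor price 217, quantity demanded is (218 - 217)/4.5 = 0.2222; demand is the short side, so Q = 0.2222 trades at P = 217.
The lost-trades triangle has base Q* - 0.2222 = 19.1462 and height equal to the gap between the curves at Q = 0.2222, which is 217 - 35.1111 = 181.8889. DWL = (1/2)(19.1462)(181.8889) = 1741.2404.

1741.24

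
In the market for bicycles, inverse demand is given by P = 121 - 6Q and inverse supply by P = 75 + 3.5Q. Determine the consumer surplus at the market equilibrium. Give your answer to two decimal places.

Equilibrium: 121 - 6Q = 75 + 3.5Q, so Q* = 4.8421 and P* = 91.9474.
CS is the area between the demand curve and P* from 0 to Q*: (1/2)(4.8421)(29.0526) = 70.338.

70.34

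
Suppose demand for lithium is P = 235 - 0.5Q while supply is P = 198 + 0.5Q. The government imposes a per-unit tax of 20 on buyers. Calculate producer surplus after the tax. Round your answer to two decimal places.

72.25

Pre-tax equilibrium: 235 - 0.5Q = 198 + 0.5Q gives Q* = 37, P* = 216.5.
A tax on buyers shifts demand down by 20: (235 - 20) - 0.5Q = 198 + 0.5Q, so Q_t = 17. Buyers pay P_b = 226.5; sellers receive P_s = P_b - 20 = 206.5.
PS = (1/2)(Q_t)(P_s - 198) = (1/2)(17)(8.5) = 72.25.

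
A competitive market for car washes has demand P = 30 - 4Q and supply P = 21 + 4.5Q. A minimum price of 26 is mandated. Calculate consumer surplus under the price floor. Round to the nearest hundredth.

2.00

Without the control, 30 - 4Q = 21 + 4.5Q so Q* = 1.0588 and P* = 25.7647.
At the floor price 26, quantity demanded is (30 - 26)/4 = 1; demand is the short side, so Q = 1 trades at P = 26.
CS is the triangle under demand above 26: (1/2)(1)(30 - 26) = 2.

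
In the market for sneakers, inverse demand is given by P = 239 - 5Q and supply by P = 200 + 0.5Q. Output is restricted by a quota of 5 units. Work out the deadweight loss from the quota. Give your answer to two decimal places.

12.02

Without the quota, 239 - 5Q = 200 + 0.5Q gives Q* = 7.0909.
At Q = 5 the demand price is 239 - 5(5) = 214 and the supply price is 200 + 0.5(5) = 202.5.
Deadweight loss is the triangle between the curves from 5 to 7.0909: (1/2)(214 - 202.5)(7.0909 - 5) = 12.0227.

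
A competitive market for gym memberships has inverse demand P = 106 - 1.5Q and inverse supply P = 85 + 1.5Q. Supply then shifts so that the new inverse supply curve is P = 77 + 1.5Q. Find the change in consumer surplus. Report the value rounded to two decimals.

Initial equilibrium: Q_0 = 7, P_0 = 95.5; CS_0 = (1/2)(7)(10.5) = 36.75, PS_0 = (1/2)(7)(10.5) = 36.75.
New equilibrium: 106 - 1.5Q = 77 + 1.5Q gives Q_1 = 9.6667, P_1 = 91.5; CS_1 = 70.0833, PS_1 = 70.0833.
Change in consumer surplus = 70.0833 - 36.75 = 33.3333.

33.33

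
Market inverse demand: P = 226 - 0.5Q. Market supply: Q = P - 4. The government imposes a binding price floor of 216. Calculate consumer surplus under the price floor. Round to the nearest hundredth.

Rewriting supply in inverse form: P = 4 + Q.
Without the control, 226 - 0.5Q = 4 + Q so Q* = 148 and P* = 152.
At the floor price 216, quantity demanded is (226 - 216)/0.5 = 20; demand is the short side, so Q = 20 trades at P = 216.
CS is the triangle under demand above 216: (1/2)(20)(226 - 216) = 100.

100.00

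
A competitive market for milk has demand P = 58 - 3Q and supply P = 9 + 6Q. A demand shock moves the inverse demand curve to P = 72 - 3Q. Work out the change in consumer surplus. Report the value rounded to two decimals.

29.04

Initial equilibrium: Q_0 = 5.4444, P_0 = 41.6667; CS_0 = (1/2)(5.4444)(16.3333) = 44.463, PS_0 = (1/2)(5.4444)(32.6667) = 88.9259.
New equilibrium: 72 - 3Q = 9 + 6Q gives Q_1 = 7, P_1 = 51; CS_1 = 73.5, PS_1 = 147.
Change in consumer surplus = 73.5 - 44.463 = 29.037.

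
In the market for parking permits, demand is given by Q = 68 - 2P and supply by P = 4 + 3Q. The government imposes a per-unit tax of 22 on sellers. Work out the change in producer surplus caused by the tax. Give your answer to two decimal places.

Rewriting demand in inverse form: P = 34 - 0.5Q.
Without the tax, 34 - 0.5Q = 4 + 3Q so Q* = 8.5714 and P* = 29.7143.
With the tax, sellers need 22 more per unit: 34 - 0.5Q = 4 + 3Q + 22, so Q_t = 2.2857. Buyers pay P_b = 32.8571; sellers receive P_s = P_b - 22 = 10.8571.
Producers lose the trapezoid between P_s and P* out to Q_t plus the triangle from Q_t to Q*: change in PS = 7.8367 - 110.2041 = -102.3673.

-102.37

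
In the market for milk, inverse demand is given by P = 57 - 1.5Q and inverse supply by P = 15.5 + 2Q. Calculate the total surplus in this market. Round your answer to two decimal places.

246.04

Set 57 - 1.5Q = 15.5 + 2Q, which gives 41.5 = 3.5Q, so Q* = 11.8571 and P* = 57 - 1.5(11.8571) = 39.2143.
CS = (1/2)(11.8571)(17.7857) = 105.4439 and PS = (1/2)(11.8571)(23.7143) = 140.5918, so total surplus = 246.0357.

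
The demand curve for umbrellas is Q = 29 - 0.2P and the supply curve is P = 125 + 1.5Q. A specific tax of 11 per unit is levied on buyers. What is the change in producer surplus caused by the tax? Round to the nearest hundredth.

Rewriting demand in inverse form: P = 145 - 5Q.
Without the tax, 145 - 5Q = 125 + 1.5Q so Q* = 3.0769 and P* = 129.6154.
With the tax, buyers' net willingness to pay falls by 11: (145 - 11) - 5Q = 125 + 1.5Q, so Q_t = 1.3846. Buyers pay P_b = 138.0769; sellers receive P_s = P_b - 11 = 127.0769.
Producers lose the trapezoid between P_s and P* out to Q_t plus the triangle from Q_t to Q*: change in PS = 1.4379 - 7.1006 = -5.6627.

-5.66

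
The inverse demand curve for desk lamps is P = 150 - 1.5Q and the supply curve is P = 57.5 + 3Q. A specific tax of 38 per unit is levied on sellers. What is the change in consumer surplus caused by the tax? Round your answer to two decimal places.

Without the tax, 150 - 1.5Q = 57.5 + 3Q so Q* = 20.5556 and P* = 119.1667.
A tax on sellers shifts supply up by 38: 150 - 1.5Q = 57.5 + 3Q + 38, so Q_t = 12.1111. Buyers pay P_b = 131.8333; sellers receive P_s = P_b - 38 = 93.8333.
Consumers lose the trapezoid between P* and P_b out to Q_t plus the triangle from Q_t to Q*: change in CS = 110.0093 - 316.8981 = -206.8889.

-206.89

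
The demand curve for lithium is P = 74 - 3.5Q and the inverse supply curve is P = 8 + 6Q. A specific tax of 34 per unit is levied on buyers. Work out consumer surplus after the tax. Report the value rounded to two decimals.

Without the tax, 74 - 3.5Q = 8 + 6Q so Q* = 6.9474 and P* = 49.6842.
A tax on buyers shifts demand down by 34: (74 - 34) - 3.5Q = 8 + 6Q, so Q_t = 3.3684. Buyers pay P_b = 62.2105; sellers receive P_s = P_b - 34 = 28.2105.
Consumer surplus is the triangle under demand above P_b: (1/2)(3.3684)(74 - 62.2105) = 19.856.

19.86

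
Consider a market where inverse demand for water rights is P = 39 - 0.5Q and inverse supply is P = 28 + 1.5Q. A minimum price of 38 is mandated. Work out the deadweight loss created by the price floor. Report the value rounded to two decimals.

12.25

Without the control, 39 - 0.5Q = 28 + 1.5Q so Q* = 5.5 and P* = 36.25.
At P = 38, buyers demand (39 - 38)/0.5 = 2 while sellers would supply more, so the quantity traded is 2 at price 38.
The lost-trades triangle has base Q* - 2 = 3.5 and height equal to the gap between the curves at Q = 2, which is 38 - 31 = 7. DWL = (1/2)(3.5)(7) = 12.25.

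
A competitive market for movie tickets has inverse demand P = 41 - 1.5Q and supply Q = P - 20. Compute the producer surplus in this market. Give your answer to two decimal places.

Rewriting supply in inverse form: P = 20 + Q.
Equilibrium: 41 - 1.5Q = 20 + Q, so Q* = 8.4 and P* = 28.4.
PS is the area between P* and the supply curve from 0 to Q*: (1/2)(8.4)(8.4) = 35.28.

35.28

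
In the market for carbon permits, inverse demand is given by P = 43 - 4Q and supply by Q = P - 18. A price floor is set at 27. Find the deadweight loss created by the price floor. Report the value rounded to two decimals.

2.50

Rewriting supply in inverse form: P = 18 + Q.
Without the control, 43 - 4Q = 18 + Q so Q* = 5 and P* = 23.
At the floor price 27, quantity demanded is (43 - 27)/4 = 4; demand is the short side, so Q = 4 trades at P = 27.
At Q = 4 the demand price is 27 and the supply price is 22. Deadweight loss is the triangle between the curves from 4 to 5: (1/2)(27 - 22)(5 - 4) = 2.5.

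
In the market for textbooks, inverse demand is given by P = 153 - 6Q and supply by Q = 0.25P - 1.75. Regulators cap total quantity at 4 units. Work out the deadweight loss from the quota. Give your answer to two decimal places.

Rewriting supply in inverse form: P = 7 + 4Q.
Without the quota, 153 - 6Q = 7 + 4Q gives Q* = 14.6.
At Q = 4 the demand price is 153 - 6(4) = 129 and the supply price is 7 + 4(4) = 23.
Deadweight loss is the triangle between the curves from 4 to 14.6: (1/2)(129 - 23)(14.6 - 4) = 561.8.

561.80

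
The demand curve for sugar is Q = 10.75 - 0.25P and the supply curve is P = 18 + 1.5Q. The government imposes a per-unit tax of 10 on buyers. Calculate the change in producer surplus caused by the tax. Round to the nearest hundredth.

Rewriting demand in inverse form: P = 43 - 4Q.
Pre-tax equilibrium: 43 - 4Q = 18 + 1.5Q gives Q* = 4.5455, P* = 24.8182.
A tax on buyers shifts demand down by 10: (43 - 10) - 4Q = 18 + 1.5Q, so Q_t = 2.7273. Buyers pay P_b = 32.0909; sellers receive P_s = P_b - 10 = 22.0909.
Producers lose the trapezoid between P_s and P* out to Q_t plus the triangle from Q_t to Q*: change in PS = 5.5785 - 15.4959 = -9.9174.

-9.92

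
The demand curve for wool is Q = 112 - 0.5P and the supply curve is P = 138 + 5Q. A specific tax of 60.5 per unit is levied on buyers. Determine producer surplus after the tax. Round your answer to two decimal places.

33.18

Rewriting demand in inverse form: P = 224 - 2Q.
Without the tax, 224 - 2Q = 138 + 5Q so Q* = 12.2857 and P* = 199.4286.
A tax on buyers shifts demand down by 60.5: (224 - 60.5) - 2Q = 138 + 5Q, so Q_t = 3.6429. Buyers pay P_b = 216.7143; sellers receive P_s = P_b - 60.5 = 156.2143.
Producer surplus is the triangle above supply below P_s: (1/2)(3.6429)(156.2143 - 138) = 33.176.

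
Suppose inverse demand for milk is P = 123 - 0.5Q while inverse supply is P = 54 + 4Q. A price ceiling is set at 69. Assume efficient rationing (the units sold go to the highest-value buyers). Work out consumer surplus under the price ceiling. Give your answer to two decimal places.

198.98

Free-market equilibrium: 123 - 0.5Q = 54 + 4Q gives Q* = 15.3333, P* = 115.3333.
At P = 69, sellers supply (69 - 54)/4 = 3.75 while buyers want more, so the quantity traded is 3.75 at price 69.
The demand price at Q = 3.75 is 121.125. CS is the trapezoid between demand and 69 over [0, 3.75]: (1/2)[(123 - 69) + (121.125 - 69)](3.75) = 198.9844.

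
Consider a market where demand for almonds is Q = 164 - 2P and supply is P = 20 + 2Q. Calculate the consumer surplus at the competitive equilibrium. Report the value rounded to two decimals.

153.76

Rewriting demand in inverse form: P = 82 - 0.5Q.
Setting demand equal to supply, 62 = 2.5Q, so Q* = 24.8 and P* = 69.6.
The demand choke price is 82, so CS = (1/2)(Q*)(82 - P*) = (1/2)(24.8)(12.4) = 153.76.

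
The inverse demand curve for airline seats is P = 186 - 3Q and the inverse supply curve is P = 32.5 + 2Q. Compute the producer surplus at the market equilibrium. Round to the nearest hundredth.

Setting demand equal to supply, 153.5 = 5Q, so Q* = 30.7 and P* = 93.9.
Producer surplus is the triangle above supply below P*: (1/2)(30.7)(93.9 - 32.5) = (1/2)(30.7)(61.4) = 942.49.

942.49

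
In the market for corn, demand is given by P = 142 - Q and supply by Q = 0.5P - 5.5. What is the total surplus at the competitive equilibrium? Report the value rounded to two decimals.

Rewriting supply in inverse form: P = 11 + 2Q.
Equilibrium: 142 - Q = 11 + 2Q, so Q* = 43.6667 and P* = 98.3333.
Total surplus is the full triangle between the curves from 0 to Q*: (1/2)(43.6667)(142 - 11) = 2860.1667.

2860.17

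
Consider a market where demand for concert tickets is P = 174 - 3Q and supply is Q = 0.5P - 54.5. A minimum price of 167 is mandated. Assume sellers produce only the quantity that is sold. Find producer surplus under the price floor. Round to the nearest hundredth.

Rewriting supply in inverse form: P = 109 + 2Q.
Free-market equilibrium: 174 - 3Q = 109 + 2Q gives Q* = 13, P* = 135.
At P = 167, buyers demand (174 - 167)/3 = 2.3333 while sellers would supply more, so the quantity traded is 2.3333 at price 167.
The supply price at Q = 2.3333 is 113.6667. PS is the trapezoid between 167 and supply over [0, 2.3333]: (1/2)[(167 - 109) + (167 - 113.6667)](2.3333) = 129.8889.

129.89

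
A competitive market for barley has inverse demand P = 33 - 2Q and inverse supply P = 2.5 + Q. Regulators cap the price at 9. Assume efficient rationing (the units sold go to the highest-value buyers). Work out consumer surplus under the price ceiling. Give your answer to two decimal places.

Without the control, 33 - 2Q = 2.5 + Q so Q* = 10.1667 and P* = 12.6667.
At P = 9, sellers supply (9 - 2.5)/1 = 6.5 while buyers want more, so the quantity traded is 6.5 at price 9.
The demand price at Q = 6.5 is 20. CS is the trapezoid between demand and 9 over [0, 6.5]: (1/2)[(33 - 9) + (20 - 9)](6.5) = 113.75.

113.75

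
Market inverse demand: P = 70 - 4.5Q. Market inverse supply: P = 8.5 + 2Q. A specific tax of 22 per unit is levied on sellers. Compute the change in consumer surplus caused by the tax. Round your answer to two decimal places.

-118.33

Pre-tax equilibrium: 70 - 4.5Q = 8.5 + 2Q gives Q* = 9.4615, P* = 27.4231.
With the tax, sellers need 22 more per unit: 70 - 4.5Q = 8.5 + 2Q + 22, so Q_t = 6.0769. Buyers pay P_b = 42.6538; sellers receive P_s = P_b - 22 = 20.6538.
Consumers lose the trapezoid between P* and P_b out to Q_t plus the triangle from Q_t to Q*: change in CS = 83.0902 - 201.4216 = -118.3314.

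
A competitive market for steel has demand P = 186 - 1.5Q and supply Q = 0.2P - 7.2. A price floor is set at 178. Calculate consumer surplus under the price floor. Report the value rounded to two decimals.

21.33

Rewriting supply in inverse form: P = 36 + 5Q.
Without the control, 186 - 1.5Q = 36 + 5Q so Q* = 23.0769 and P* = 151.3846.
At P = 178, buyers demand (186 - 178)/1.5 = 5.3333 while sellers would supply more, so the quantity traded is 5.3333 at price 178.
CS is the triangle under demand above 178: (1/2)(5.3333)(186 - 178) = 21.3333.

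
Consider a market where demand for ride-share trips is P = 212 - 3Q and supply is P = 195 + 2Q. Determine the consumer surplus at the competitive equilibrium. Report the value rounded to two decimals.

17.34

Setting demand equal to supply, 17 = 5Q, so Q* = 3.4 and P* = 201.8.
CS is the area between the demand curve and P* from 0 to Q*: (1/2)(3.4)(10.2) = 17.34.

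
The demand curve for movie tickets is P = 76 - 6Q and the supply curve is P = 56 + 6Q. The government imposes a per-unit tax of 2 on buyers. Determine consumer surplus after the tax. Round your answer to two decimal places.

Pre-tax equilibrium: 76 - 6Q = 56 + 6Q gives Q* = 1.6667, P* = 66.
With the tax, buyers' net willingness to pay falls by 2: (76 - 2) - 6Q = 56 + 6Q, so Q_t = 1.5. Buyers pay P_b = 67; sellers receive P_s = P_b - 2 = 65.
Consumer surplus is the triangle under demand above P_b: (1/2)(1.5)(76 - 67) = 6.75.

6.75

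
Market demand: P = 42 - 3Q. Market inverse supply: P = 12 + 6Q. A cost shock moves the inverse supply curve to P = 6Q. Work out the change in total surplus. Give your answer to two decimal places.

48.00

Initial equilibrium: Q_0 = 3.3333, P_0 = 32; CS_0 = (1/2)(3.3333)(10) = 16.6667, PS_0 = (1/2)(3.3333)(20) = 33.3333.
New equilibrium: 42 - 3Q = 6Q gives Q_1 = 4.6667, P_1 = 28; CS_1 = 32.6667, PS_1 = 65.3333.
Change in total surplus = (32.6667 + 65.3333) - (16.6667 + 33.3333) = 48.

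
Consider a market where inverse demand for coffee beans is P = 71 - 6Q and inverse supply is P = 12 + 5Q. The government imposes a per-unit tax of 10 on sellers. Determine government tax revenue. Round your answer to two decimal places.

Pre-tax equilibrium: 71 - 6Q = 12 + 5Q gives Q* = 5.3636, P* = 38.8182.
A tax on sellers shifts supply up by 10: 71 - 6Q = 12 + 5Q + 10, so Q_t = 4.4545. Buyers pay P_b = 44.2727; sellers receive P_s = P_b - 10 = 34.2727.
Tax revenue = t x Q_t = 10 x 4.4545 = 44.5455.

44.55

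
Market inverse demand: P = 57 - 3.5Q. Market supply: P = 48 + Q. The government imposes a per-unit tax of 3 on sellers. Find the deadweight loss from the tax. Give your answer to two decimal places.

Pre-tax equilibrium: 57 - 3.5Q = 48 + Q gives Q* = 2, P* = 50.
With the tax, sellers need 3 more per unit: 57 - 3.5Q = 48 + Q + 3, so Q_t = 1.3333. Buyers pay P_b = 52.3333; sellers receive P_s = P_b - 3 = 49.3333.
The welfare triangle lost has base Q* - Q_t = 0.6667 and height t = 3, so DWL = (1/2)(0.6667)(3) = 1.

1.00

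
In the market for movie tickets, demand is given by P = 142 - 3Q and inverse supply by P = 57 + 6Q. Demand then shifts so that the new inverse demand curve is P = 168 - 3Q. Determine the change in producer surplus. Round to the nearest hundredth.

Initial equilibrium: Q_0 = 9.4444, P_0 = 113.6667; CS_0 = (1/2)(9.4444)(28.3333) = 133.7963, PS_0 = (1/2)(9.4444)(56.6667) = 267.5926.
New equilibrium: 168 - 3Q = 57 + 6Q gives Q_1 = 12.3333, P_1 = 131; CS_1 = 228.1667, PS_1 = 456.3333.
Change in producer surplus = 456.3333 - 267.5926 = 188.7407.

188.74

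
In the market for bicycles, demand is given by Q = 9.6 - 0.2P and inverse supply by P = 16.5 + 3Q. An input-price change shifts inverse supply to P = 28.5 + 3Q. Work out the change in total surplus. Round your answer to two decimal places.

Rewriting demand in inverse form: P = 48 - 5Q.
Initial equilibrium: Q_0 = 3.9375, P_0 = 28.3125; CS_0 = (1/2)(3.9375)(19.6875) = 38.7598, PS_0 = (1/2)(3.9375)(11.8125) = 23.2559.
New equilibrium: 48 - 5Q = 28.5 + 3Q gives Q_1 = 2.4375, P_1 = 35.8125; CS_1 = 14.8535, PS_1 = 8.9121.
Change in total surplus = (14.8535 + 8.9121) - (38.7598 + 23.2559) = -38.25.

-38.25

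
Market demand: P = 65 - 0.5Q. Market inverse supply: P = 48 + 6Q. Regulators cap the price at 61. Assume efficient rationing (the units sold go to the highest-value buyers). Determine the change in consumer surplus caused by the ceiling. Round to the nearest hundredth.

5.78

Free-market equilibrium: 65 - 0.5Q = 48 + 6Q gives Q* = 2.6154, P* = 63.6923.
At P = 61, sellers supply (61 - 48)/6 = 2.1667 while buyers want more, so the quantity traded is 2.1667 at price 61.
CS goes from (1/2)(2.6154)(1.3077) = 1.7101 to 7.4931 (computed as (65 - 61)(2.1667) - (1/2)(0.5)(2.1667)^2), a change of 5.783.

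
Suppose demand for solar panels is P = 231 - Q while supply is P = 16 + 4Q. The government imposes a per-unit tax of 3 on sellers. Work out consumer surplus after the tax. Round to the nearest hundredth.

898.88

Pre-tax equilibrium: 231 - Q = 16 + 4Q gives Q* = 43, P* = 188.
A tax on sellers shifts supply up by 3: 231 - Q = 16 + 4Q + 3, so Q_t = 42.4. Buyers pay P_b = 188.6; sellers receive P_s = P_b - 3 = 185.6.
CS = (1/2)(Q_t)(231 - P_b) = (1/2)(42.4)(42.4) = 898.88.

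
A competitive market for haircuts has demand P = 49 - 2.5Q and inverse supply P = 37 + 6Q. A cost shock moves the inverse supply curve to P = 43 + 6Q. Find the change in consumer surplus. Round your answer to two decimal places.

Initial equilibrium: Q_0 = 1.4118, P_0 = 45.4706; CS_0 = (1/2)(1.4118)(3.5294) = 2.4913, PS_0 = (1/2)(1.4118)(8.4706) = 5.9792.
New equilibrium: 49 - 2.5Q = 43 + 6Q gives Q_1 = 0.7059, P_1 = 47.2353; CS_1 = 0.6228, PS_1 = 1.4948.
Change in consumer surplus = 0.6228 - 2.4913 = -1.8685.

-1.87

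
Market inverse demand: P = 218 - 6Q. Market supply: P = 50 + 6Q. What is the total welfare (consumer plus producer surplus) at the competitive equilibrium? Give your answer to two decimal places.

1176.00

Setting demand equal to supply, 168 = 12Q, so Q* = 14 and P* = 134.
Total surplus is the full triangle between the curves from 0 to Q*: (1/2)(14)(218 - 50) = 1176.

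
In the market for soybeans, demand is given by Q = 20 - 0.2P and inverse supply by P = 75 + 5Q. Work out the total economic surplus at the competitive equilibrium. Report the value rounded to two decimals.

Rewriting demand in inverse form: P = 100 - 5Q.
Equilibrium: 100 - 5Q = 75 + 5Q, so Q* = 2.5 and P* = 87.5.
CS = (1/2)(2.5)(12.5) = 15.625 and PS = (1/2)(2.5)(12.5) = 15.625, so total surplus = 31.25.

31.25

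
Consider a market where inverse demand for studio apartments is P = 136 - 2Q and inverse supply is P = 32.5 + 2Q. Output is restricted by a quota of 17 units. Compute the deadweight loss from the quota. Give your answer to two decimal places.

Without the quota, 136 - 2Q = 32.5 + 2Q gives Q* = 25.875.
At Q = 17 the demand price is 136 - 2(17) = 102 and the supply price is 32.5 + 2(17) = 66.5.
DWL = (1/2)(gap between curves at 17) x (Q* - 17) = (1/2)(35.5)(8.875) = 157.5312.

157.53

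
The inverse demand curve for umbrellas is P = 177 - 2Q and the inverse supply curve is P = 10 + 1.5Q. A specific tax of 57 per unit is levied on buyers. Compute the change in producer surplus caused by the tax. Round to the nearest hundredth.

-966.67

Pre-tax equilibrium: 177 - 2Q = 10 + 1.5Q gives Q* = 47.7143, P* = 81.5714.
With the tax, buyers' net willingness to pay falls by 57: (177 - 57) - 2Q = 10 + 1.5Q, so Q_t = 31.4286. Buyers pay P_b = 114.1429; sellers receive P_s = P_b - 57 = 57.1429.
PS falls from (1/2)(47.7143)(71.5714) = 1707.4898 to (1/2)(31.4286)(47.1429) = 740.8163, a change of -966.6735.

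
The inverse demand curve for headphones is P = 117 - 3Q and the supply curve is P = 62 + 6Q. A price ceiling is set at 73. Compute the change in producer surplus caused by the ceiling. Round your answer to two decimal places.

-101.95

Free-market equilibrium: 117 - 3Q = 62 + 6Q gives Q* = 6.1111, P* = 98.6667.
At P = 73, sellers supply (73 - 62)/6 = 1.8333 while buyers want more, so the quantity traded is 1.8333 at price 73.
PS goes from (1/2)(6.1111)(36.6667) = 112.037 to 10.0833 (computed as (73 - 62)(1.8333) - (1/2)(6)(1.8333)^2), a change of -101.9537.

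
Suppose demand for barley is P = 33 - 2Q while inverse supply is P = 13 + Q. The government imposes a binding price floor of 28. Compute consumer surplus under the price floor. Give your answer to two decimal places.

Free-market equilibrium: 33 - 2Q = 13 + Q gives Q* = 6.6667, P* = 19.6667.
At the floor price 28, quantity demanded is (33 - 28)/2 = 2.5; demand is the short side, so Q = 2.5 trades at P = 28.
CS is the triangle under demand above 28: (1/2)(2.5)(33 - 28) = 6.25.

6.25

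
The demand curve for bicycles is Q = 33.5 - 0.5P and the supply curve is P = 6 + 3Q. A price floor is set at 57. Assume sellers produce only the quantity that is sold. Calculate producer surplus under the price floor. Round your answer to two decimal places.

Rewriting demand in inverse form: P = 67 - 2Q.
Without the control, 67 - 2Q = 6 + 3Q so Q* = 12.2 and P* = 42.6.
At P = 57, buyers demand (67 - 57)/2 = 5 while sellers would supply more, so the quantity traded is 5 at price 57.
The supply price at Q = 5 is 21. PS is the trapezoid between 57 and supply over [0, 5]: (1/2)[(57 - 6) + (57 - 21)](5) = 217.5.

217.50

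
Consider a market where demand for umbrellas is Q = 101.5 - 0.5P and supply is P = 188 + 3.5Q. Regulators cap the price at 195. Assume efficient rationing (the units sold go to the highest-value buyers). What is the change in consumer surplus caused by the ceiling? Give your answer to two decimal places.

4.56

Rewriting demand in inverse form: P = 203 - 2Q.
Without the control, 203 - 2Q = 188 + 3.5Q so Q* = 2.7273 and P* = 197.5455.
At P = 195, sellers supply (195 - 188)/3.5 = 2 while buyers want more, so the quantity traded is 2 at price 195.
CS goes from (1/2)(2.7273)(5.4545) = 7.438 to 12 (computed as (203 - 195)(2) - (1/2)(2)(2)^2), a change of 4.562.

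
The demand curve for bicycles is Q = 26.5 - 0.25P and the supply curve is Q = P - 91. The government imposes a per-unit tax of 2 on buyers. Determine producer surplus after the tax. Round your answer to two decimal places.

3.38

Rewriting demand in inverse form: P = 106 - 4Q.
Rewriting supply in inverse form: P = 91 + Q.
Pre-tax equilibrium: 106 - 4Q = 91 + Q gives Q* = 3, P* = 94.
A tax on buyers shifts demand down by 2: (106 - 2) - 4Q = 91 + Q, so Q_t = 2.6. Buyers pay P_b = 95.6; sellers receive P_s = P_b - 2 = 93.6.
PS = (1/2)(Q_t)(P_s - 91) = (1/2)(2.6)(2.6) = 3.38.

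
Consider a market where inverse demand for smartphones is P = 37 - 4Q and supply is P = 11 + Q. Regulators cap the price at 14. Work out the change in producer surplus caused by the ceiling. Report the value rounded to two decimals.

Free-market equilibrium: 37 - 4Q = 11 + Q gives Q* = 5.2, P* = 16.2.
At the ceiling price 14, quantity supplied is (14 - 11)/1 = 3; supply is the short side, so Q = 3 trades at P = 14.
PS goes from (1/2)(5.2)(5.2) = 13.52 to 4.5 (computed as (14 - 11)(3) - (1/2)(1)(3)^2), a change of -9.02.

-9.02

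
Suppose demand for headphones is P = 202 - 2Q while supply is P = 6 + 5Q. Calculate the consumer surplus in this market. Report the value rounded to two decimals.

784.00

Equilibrium: 202 - 2Q = 6 + 5Q, so Q* = 28 and P* = 146.
CS is the area between the demand curve and P* from 0 to Q*: (1/2)(28)(56) = 784.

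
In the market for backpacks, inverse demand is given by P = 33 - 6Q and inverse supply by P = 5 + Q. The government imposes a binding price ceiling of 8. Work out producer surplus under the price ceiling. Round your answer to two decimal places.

4.50

Free-market equilibrium: 33 - 6Q = 5 + Q gives Q* = 4, P* = 9.
At the ceiling price 8, quantity supplied is (8 - 5)/1 = 3; supply is the short side, so Q = 3 trades at P = 8.
PS is the triangle above supply below 8: (1/2)(3)(8 - 5) = 4.5.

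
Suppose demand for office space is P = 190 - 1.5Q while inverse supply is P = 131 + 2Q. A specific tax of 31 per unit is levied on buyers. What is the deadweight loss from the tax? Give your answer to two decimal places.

137.29

Pre-tax equilibrium: 190 - 1.5Q = 131 + 2Q gives Q* = 16.8571, P* = 164.7143.
With the tax, buyers' net willingness to pay falls by 31: (190 - 31) - 1.5Q = 131 + 2Q, so Q_t = 8. Buyers pay P_b = 178; sellers receive P_s = P_b - 31 = 147.
Deadweight loss is the triangle between the curves from Q_t to Q*: (1/2)(16.8571 - 8)(31) = 137.2857.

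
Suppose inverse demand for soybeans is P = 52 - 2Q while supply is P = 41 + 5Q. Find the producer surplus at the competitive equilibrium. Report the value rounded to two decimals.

Set 52 - 2Q = 41 + 5Q, which gives 11 = 7Q, so Q* = 1.5714 and P* = 52 - 2(1.5714) = 48.8571.
Producer surplus is the triangle above supply below P*: (1/2)(1.5714)(48.8571 - 41) = (1/2)(1.5714)(7.8571) = 6.1735.

6.17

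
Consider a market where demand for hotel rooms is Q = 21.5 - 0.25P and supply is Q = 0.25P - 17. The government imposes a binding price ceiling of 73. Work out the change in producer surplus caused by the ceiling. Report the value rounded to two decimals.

-7.00

Rewriting demand in inverse form: P = 86 - 4Q.
Rewriting supply in inverse form: P = 68 + 4Q.
Free-market equilibrium: 86 - 4Q = 68 + 4Q gives Q* = 2.25, P* = 77.
At the ceiling price 73, quantity supplied is (73 - 68)/4 = 1.25; supply is the short side, so Q = 1.25 trades at P = 73.
PS goes from (1/2)(2.25)(9) = 10.125 to 3.125 (computed as (73 - 68)(1.25) - (1/2)(4)(1.25)^2), a change of -7.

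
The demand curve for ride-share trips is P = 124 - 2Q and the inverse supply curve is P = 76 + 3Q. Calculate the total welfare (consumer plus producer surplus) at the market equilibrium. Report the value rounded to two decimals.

Set 124 - 2Q = 76 + 3Q, which gives 48 = 5Q, so Q* = 9.6 and P* = 124 - 2(9.6) = 104.8.
Total surplus is the full triangle between the curves from 0 to Q*: (1/2)(9.6)(124 - 76) = 230.4.

230.40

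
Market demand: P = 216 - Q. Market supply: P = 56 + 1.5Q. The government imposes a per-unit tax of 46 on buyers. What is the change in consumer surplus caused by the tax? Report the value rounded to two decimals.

-1008.32

Pre-tax equilibrium: 216 - Q = 56 + 1.5Q gives Q* = 64, P* = 152.
A tax on buyers shifts demand down by 46: (216 - 46) - Q = 56 + 1.5Q, so Q_t = 45.6. Buyers pay P_b = 170.4; sellers receive P_s = P_b - 46 = 124.4.
Consumers lose the trapezoid between P* and P_b out to Q_t plus the triangle from Q_t to Q*: change in CS = 1039.68 - 2048 = -1008.32.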